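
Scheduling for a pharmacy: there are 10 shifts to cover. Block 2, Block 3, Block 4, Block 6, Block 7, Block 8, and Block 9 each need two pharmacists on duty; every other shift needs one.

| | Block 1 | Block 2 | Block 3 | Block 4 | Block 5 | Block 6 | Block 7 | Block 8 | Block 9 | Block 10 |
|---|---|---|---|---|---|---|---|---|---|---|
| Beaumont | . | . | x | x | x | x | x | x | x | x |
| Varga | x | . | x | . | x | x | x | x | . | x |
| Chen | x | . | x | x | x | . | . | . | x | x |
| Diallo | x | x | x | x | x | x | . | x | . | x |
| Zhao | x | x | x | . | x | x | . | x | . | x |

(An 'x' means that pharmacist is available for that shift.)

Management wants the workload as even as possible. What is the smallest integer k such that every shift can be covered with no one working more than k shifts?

4

With 5 pharmacists and 17 worker-slots to fill, someone must work at least ⌈17/5⌉ = 4 shifts, so k ≥ 4.
k = 4 works: Block 1→Varga, Block 2→Diallo+Zhao, Block 3→Chen+Diallo, Block 4→Beaumont+Chen, Block 5→Beaumont, Block 6→Varga+Diallo, Block 7→Beaumont+Varga, Block 8→Diallo+Zhao, Block 9→Beaumont+Chen, Block 10→Varga.
Loads: Beaumont 4, Varga 4, Chen 3, Diallo 4, Zhao 2 — all ≤ 4.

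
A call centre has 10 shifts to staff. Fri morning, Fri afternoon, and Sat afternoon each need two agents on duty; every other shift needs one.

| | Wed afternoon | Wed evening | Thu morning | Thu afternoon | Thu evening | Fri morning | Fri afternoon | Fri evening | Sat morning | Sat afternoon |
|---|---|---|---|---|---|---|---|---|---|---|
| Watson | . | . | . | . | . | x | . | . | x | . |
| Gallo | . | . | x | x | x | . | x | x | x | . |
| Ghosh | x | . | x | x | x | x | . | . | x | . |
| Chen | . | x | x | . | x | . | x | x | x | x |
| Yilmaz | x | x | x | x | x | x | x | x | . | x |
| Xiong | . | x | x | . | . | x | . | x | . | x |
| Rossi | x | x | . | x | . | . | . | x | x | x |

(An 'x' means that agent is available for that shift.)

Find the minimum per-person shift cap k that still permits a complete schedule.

2

With 7 agents and 13 worker-slots to fill, someone must work at least ⌈13/7⌉ = 2 shifts, so k ≥ 2.
k = 2 works: Wed afternoon→Ghosh, Wed evening→Chen, Thu morning→Yilmaz, Thu afternoon→Gallo, Thu evening→Ghosh, Fri morning→Watson+Xiong, Fri afternoon→Gallo+Chen, Fri evening→Yilmaz, Sat morning→Watson, Sat afternoon→Xiong+Rossi.
Loads: Watson 2, Gallo 2, Ghosh 2, Chen 2, Yilmaz 2, Xiong 2, Rossi 1 — all ≤ 2.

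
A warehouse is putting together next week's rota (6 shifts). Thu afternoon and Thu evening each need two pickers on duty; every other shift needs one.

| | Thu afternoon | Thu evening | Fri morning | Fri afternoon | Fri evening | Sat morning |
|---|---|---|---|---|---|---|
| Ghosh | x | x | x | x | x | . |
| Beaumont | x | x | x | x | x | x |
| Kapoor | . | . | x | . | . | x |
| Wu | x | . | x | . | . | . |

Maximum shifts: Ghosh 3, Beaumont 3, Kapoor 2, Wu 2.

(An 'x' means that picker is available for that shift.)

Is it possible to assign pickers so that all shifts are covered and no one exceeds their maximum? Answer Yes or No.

Yes

Thu evening can only be covered by Ghosh and Beaumont, so that assignment is forced.
One valid schedule: Thu afternoon→Beaumont+Wu, Thu evening→Ghosh+Beaumont, Fri morning→Kapoor, Fri afternoon→Ghosh, Fri evening→Ghosh, Sat morning→Beaumont.
Loads: Ghosh 3/3, Beaumont 3/3, Kapoor 1/2, Wu 1/2 — all within limits.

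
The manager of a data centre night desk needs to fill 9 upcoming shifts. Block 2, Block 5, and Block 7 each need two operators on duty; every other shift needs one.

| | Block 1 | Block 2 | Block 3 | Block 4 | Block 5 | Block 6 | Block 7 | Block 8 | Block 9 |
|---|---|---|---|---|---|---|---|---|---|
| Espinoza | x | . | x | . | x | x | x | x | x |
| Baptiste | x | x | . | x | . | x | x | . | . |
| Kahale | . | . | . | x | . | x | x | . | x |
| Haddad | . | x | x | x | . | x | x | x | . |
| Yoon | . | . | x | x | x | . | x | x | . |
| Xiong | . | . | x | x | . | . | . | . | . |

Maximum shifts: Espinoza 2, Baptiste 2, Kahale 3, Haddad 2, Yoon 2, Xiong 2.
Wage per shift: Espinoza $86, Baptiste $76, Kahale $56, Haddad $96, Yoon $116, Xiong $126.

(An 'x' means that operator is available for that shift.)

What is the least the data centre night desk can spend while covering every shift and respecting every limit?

$1042

Block 2 can only be covered by Baptiste and Haddad, so that assignment is forced.
Block 5 can only be covered by Espinoza and Yoon, so that assignment is forced.
Picking the cheapest available operator for each shift independently would cost $922, but that ignores the shift limits.
An optimal schedule: Block 1→Espinoza, Block 2→Baptiste+Haddad, Block 3→Yoon, Block 4→Xiong, Block 5→Espinoza+Yoon, Block 6→Kahale, Block 7→Baptiste+Kahale, Block 8→Haddad, Block 9→Kahale.
Total: 86 + 76 + 96 + 116 + 126 + 86 + 116 + 56 + 76 + 56 + 96 + 56 = $1042.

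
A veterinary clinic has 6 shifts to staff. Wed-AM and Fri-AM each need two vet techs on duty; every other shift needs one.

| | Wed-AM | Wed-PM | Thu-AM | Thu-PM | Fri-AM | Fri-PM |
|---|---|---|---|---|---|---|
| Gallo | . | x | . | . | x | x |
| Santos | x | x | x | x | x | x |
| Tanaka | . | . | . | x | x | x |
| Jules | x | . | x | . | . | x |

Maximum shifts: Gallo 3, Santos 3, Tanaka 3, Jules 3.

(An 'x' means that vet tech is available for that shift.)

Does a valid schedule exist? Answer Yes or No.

Yes

Wed-AM can only be covered by Santos and Jules, so that assignment is forced.
One valid schedule: Wed-AM→Santos+Jules, Wed-PM→Gallo, Thu-AM→Santos, Thu-PM→Santos, Fri-AM→Gallo+Tanaka, Fri-PM→Gallo.
Loads: Gallo 3/3, Santos 3/3, Tanaka 1/3, Jules 1/3 — all within limits.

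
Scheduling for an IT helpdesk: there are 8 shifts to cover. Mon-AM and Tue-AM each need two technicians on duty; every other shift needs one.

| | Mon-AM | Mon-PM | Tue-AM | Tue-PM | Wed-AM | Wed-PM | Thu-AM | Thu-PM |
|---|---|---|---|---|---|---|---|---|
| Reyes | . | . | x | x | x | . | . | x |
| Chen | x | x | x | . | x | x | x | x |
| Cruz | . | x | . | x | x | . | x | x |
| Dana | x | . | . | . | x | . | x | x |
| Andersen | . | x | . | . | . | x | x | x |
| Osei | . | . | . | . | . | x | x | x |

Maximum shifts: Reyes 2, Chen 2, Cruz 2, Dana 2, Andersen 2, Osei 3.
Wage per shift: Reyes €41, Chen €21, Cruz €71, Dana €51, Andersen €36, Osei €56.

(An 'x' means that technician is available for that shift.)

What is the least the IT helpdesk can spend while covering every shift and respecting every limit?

Mon-AM can only be covered by Chen and Dana, so that assignment is forced.
Tue-AM can only be covered by Reyes and Chen, so that assignment is forced.
Picking the cheapest available technician for each shift independently would cost €280, but that ignores the shift limits.
An optimal schedule: Mon-AM→Chen+Dana, Mon-PM→Andersen, Tue-AM→Chen+Reyes, Tue-PM→Reyes, Wed-AM→Dana, Wed-PM→Andersen, Thu-AM→Osei, Thu-PM→Osei.
Total: 21 + 51 + 36 + 21 + 41 + 41 + 51 + 36 + 56 + 56 = €410.

€410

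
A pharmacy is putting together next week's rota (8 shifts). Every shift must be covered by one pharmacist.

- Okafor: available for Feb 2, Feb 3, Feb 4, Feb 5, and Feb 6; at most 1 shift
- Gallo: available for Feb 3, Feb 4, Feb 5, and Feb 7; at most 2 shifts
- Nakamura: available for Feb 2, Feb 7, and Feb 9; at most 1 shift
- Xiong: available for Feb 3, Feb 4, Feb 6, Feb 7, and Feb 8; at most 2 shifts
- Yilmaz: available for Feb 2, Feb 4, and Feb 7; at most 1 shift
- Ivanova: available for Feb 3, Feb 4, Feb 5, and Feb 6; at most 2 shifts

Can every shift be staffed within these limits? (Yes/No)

Yes

Feb 8 can only be covered by Xiong, so that assignment is forced.
Feb 9 can only be covered by Nakamura, so that assignment is forced.
One valid schedule: Feb 2→Okafor, Feb 3→Gallo, Feb 4→Ivanova, Feb 5→Gallo, Feb 6→Xiong, Feb 7→Yilmaz, Feb 8→Xiong, Feb 9→Nakamura.
Loads: Okafor 1/1, Gallo 2/2, Nakamura 1/1, Xiong 2/2, Yilmaz 1/1, Ivanova 1/2 — all within limits.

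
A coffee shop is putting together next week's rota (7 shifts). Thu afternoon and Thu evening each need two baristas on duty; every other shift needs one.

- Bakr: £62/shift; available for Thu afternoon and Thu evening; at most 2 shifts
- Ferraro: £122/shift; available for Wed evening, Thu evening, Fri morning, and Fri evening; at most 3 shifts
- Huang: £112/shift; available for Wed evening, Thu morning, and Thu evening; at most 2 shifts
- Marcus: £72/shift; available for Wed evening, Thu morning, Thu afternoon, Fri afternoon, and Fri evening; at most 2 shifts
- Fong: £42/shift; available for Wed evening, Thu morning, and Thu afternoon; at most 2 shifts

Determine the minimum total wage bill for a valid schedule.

Fri morning can only be covered by Ferraro, so that assignment is forced.
Fri afternoon can only be covered by Marcus, so that assignment is forced.
Picking the cheapest available barista for each shift independently would cost £628, but that ignores the shift limits.
An optimal schedule: Wed evening→Huang, Thu morning→Fong, Thu afternoon→Fong+Bakr, Thu evening→Bakr+Huang, Fri morning→Ferraro, Fri afternoon→Marcus, Fri evening→Marcus.
Total: 112 + 42 + 42 + 62 + 62 + 112 + 122 + 72 + 72 = £698.

£698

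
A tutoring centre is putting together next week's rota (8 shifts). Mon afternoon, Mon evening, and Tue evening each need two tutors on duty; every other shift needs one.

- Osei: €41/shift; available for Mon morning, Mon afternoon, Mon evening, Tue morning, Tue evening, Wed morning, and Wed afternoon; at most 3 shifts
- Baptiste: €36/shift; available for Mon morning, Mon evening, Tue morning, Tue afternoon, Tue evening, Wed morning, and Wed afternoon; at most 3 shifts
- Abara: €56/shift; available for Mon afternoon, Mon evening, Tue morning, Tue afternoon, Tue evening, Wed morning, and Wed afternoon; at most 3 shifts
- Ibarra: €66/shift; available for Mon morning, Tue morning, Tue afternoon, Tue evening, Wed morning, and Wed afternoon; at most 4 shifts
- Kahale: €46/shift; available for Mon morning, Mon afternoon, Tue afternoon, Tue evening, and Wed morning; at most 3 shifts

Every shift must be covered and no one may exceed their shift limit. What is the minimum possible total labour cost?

Picking the cheapest available tutor for each shift independently would cost €421, but that ignores the shift limits.
An optimal schedule: Mon morning→Baptiste, Mon afternoon→Osei+Kahale, Mon evening→Baptiste+Osei, Tue morning→Baptiste, Tue afternoon→Kahale, Tue evening→Kahale+Abara, Wed morning→Abara, Wed afternoon→Osei.
Total: 36 + 41 + 46 + 36 + 41 + 36 + 46 + 46 + 56 + 56 + 41 = €481.

€481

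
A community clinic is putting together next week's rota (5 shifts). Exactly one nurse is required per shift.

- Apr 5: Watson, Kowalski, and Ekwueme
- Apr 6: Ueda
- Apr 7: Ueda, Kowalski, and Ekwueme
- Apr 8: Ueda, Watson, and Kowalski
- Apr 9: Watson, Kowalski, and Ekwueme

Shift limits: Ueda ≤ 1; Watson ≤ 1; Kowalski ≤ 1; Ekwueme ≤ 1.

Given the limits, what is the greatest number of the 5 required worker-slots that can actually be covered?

4

Total capacity across all nurses is 1+1+1+1 = 4, and 5 slots are needed, so at most 4 can be filled.
An assignment achieving 4: Apr 5→Watson, Apr 6→Ueda, Apr 7→Kowalski, Apr 9→Ekwueme.
Loads: Ueda 1/1, Watson 1/1, Kowalski 1/1, Ekwueme 1/1.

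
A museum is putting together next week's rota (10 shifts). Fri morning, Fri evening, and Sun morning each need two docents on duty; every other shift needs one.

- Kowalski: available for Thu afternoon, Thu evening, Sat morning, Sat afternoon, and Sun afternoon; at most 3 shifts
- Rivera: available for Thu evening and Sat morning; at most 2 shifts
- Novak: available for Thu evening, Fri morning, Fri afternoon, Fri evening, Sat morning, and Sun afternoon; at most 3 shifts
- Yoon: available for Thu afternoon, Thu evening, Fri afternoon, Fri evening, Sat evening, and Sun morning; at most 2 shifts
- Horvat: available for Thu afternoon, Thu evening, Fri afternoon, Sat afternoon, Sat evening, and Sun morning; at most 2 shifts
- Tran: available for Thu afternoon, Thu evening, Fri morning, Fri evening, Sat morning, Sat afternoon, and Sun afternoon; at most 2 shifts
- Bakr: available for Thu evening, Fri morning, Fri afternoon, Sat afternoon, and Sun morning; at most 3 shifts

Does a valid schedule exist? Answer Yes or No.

One valid schedule: Thu afternoon→Kowalski, Thu evening→Rivera, Fri morning→Novak+Tran, Fri afternoon→Novak, Fri evening→Novak+Yoon, Sat morning→Kowalski, Sat afternoon→Horvat, Sat evening→Yoon, Sun morning→Horvat+Bakr, Sun afternoon→Kowalski.
Loads: Kowalski 3/3, Rivera 1/2, Novak 3/3, Yoon 2/2, Horvat 2/2, Tran 1/2, Bakr 1/3 — all within limits.

Yes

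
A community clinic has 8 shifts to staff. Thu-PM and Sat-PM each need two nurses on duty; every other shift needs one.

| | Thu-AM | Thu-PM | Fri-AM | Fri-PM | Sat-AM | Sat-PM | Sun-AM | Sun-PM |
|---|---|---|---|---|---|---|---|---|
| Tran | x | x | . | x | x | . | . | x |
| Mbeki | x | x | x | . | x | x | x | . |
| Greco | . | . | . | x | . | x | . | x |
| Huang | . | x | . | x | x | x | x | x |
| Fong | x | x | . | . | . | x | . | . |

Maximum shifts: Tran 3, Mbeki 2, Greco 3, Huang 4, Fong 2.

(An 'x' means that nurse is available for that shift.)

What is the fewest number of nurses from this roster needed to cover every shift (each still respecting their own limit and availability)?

4

10 slots to fill and no one can take more than 4, so at least ⌈10/4⌉ = 3 nurses are needed.
No set of 3 nurses can cover every shift (each such set leaves at least one shift with no one available or exceeds a cap).
Tran, Mbeki, Greco, and Huang alone can cover everything: Thu-AM→Tran, Thu-PM→Tran+Huang, Fri-AM→Mbeki, Fri-PM→Tran, Sat-AM→Huang, Sat-PM→Greco+Huang, Sun-AM→Mbeki, Sun-PM→Greco.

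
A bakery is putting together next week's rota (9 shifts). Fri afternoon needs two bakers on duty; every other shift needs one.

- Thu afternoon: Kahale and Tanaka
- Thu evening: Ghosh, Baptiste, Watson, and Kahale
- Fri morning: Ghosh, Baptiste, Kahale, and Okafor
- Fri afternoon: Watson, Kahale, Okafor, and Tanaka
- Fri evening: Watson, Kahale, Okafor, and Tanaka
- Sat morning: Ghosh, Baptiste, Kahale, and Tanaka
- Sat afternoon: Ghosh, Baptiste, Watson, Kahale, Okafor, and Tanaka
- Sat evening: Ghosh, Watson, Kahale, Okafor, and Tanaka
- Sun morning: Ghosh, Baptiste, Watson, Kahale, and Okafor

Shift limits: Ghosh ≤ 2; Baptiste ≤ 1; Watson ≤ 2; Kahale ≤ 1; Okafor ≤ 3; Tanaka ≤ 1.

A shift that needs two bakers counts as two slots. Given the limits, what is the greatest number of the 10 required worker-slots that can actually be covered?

Total capacity across all bakers is 2+1+2+1+3+1 = 10, and 10 slots are needed, so at most 10 can be filled.
An assignment achieving 10: Thu afternoon→Kahale, Thu evening→Ghosh, Fri morning→Ghosh, Fri afternoon→Watson+Okafor, Fri evening→Watson, Sat morning→Baptiste, Sat afternoon→Tanaka, Sat evening→Okafor, Sun morning→Okafor.
Loads: Ghosh 2/2, Baptiste 1/1, Watson 2/2, Kahale 1/1, Okafor 3/3, Tanaka 1/1.

10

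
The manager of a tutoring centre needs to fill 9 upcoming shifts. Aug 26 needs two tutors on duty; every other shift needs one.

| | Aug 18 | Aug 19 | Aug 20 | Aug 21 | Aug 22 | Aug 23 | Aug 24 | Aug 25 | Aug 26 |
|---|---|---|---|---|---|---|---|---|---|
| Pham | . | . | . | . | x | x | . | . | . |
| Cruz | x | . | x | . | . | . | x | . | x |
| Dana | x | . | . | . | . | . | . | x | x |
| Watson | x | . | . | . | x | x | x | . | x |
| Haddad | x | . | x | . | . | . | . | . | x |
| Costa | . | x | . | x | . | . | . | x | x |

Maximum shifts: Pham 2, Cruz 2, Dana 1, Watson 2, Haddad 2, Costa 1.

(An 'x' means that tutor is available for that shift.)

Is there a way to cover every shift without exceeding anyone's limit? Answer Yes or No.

No

Total capacity is 10 and 10 slots are needed, so capacity alone doesn't rule it out.
Shifts {Aug 19, Aug 21} need 2 worker-slots in total, but the tutors available for any of those shifts (Costa) can supply at most 1 among them. So no valid schedule exists.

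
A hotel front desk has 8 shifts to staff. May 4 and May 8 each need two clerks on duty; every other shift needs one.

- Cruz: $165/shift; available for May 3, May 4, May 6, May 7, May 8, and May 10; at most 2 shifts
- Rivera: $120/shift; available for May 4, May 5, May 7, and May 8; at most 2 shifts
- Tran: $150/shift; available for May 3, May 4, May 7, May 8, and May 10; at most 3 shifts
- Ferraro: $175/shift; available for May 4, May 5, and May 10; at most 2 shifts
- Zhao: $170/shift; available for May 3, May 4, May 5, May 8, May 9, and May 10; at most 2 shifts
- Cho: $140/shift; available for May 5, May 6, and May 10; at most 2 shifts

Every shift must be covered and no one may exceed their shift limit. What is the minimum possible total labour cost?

May 9 can only be covered by Zhao, so that assignment is forced.
Picking the cheapest available clerk for each shift independently would cost $1380, but that ignores the shift limits.
An optimal schedule: May 3→Tran, May 4→Tran+Cruz, May 5→Rivera, May 6→Cho, May 7→Rivera, May 8→Tran+Cruz, May 9→Zhao, May 10→Cho.
Total: 150 + 150 + 165 + 120 + 140 + 120 + 150 + 165 + 170 + 140 = $1470.

$1470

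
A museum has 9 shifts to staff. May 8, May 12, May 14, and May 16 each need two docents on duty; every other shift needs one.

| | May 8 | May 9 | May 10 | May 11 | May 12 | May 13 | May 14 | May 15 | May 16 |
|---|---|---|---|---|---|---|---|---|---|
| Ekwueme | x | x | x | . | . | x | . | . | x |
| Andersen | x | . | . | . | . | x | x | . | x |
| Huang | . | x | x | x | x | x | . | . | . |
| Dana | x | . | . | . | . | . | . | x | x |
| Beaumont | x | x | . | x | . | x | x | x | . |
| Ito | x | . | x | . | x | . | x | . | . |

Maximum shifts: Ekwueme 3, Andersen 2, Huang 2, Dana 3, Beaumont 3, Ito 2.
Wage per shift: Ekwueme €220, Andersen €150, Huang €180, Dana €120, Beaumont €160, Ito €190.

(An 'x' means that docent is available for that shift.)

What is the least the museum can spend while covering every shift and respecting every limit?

May 12 can only be covered by Huang and Ito, so that assignment is forced.
Picking the cheapest available docent for each shift independently would cost €1990, but that ignores the shift limits.
An optimal schedule: May 8→Dana+Ito, May 9→Beaumont, May 10→Huang, May 11→Beaumont, May 12→Huang+Ito, May 13→Ekwueme, May 14→Andersen+Beaumont, May 15→Dana, May 16→Dana+Andersen.
Total: 120 + 190 + 160 + 180 + 160 + 180 + 190 + 220 + 150 + 160 + 120 + 120 + 150 = €2100.

€2100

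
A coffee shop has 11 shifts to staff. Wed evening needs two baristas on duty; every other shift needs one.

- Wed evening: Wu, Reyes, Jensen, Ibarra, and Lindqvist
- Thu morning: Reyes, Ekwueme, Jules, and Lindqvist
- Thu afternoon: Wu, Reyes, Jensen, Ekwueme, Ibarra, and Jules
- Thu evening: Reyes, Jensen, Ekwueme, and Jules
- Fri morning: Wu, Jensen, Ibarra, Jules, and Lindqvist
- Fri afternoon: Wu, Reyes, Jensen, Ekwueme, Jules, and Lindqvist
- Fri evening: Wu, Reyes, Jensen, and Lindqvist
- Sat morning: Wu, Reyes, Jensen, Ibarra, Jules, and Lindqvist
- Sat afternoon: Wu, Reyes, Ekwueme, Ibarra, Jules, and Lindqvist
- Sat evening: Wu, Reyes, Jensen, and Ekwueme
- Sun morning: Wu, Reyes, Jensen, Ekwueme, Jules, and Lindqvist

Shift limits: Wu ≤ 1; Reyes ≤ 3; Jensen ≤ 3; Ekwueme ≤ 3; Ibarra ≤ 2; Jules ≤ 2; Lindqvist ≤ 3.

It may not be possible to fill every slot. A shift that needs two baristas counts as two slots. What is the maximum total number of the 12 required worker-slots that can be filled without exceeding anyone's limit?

Total capacity across all baristas is 1+3+3+3+2+2+3 = 17, and 12 slots are needed, so at most 12 can be filled.
An assignment achieving 12: Wed evening→Jensen+Ibarra, Thu morning→Reyes, Thu afternoon→Jensen, Thu evening→Reyes, Fri morning→Jensen, Fri afternoon→Ekwueme, Fri evening→Wu, Sat morning→Ibarra, Sat afternoon→Ekwueme, Sat evening→Reyes, Sun morning→Ekwueme.
Loads: Wu 1/1, Reyes 3/3, Jensen 3/3, Ekwueme 3/3, Ibarra 2/2, Jules 0/2, Lindqvist 0/3.

12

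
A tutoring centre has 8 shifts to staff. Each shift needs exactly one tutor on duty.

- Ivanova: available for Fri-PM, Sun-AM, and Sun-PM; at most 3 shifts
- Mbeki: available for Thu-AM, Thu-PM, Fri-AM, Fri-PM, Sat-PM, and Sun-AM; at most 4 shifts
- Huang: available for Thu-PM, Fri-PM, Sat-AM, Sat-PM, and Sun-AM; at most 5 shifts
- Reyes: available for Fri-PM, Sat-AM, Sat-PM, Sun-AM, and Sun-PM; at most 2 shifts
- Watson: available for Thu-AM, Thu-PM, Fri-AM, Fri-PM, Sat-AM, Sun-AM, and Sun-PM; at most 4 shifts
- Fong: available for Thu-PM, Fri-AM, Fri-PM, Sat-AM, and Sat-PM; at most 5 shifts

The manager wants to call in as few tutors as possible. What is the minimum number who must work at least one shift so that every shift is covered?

2

8 slots to fill and no one can take more than 5, so at least ⌈8/5⌉ = 2 tutors are needed.
Mbeki and Watson alone can cover everything: Thu-AM→Mbeki, Thu-PM→Mbeki, Fri-AM→Mbeki, Fri-PM→Watson, Sat-AM→Watson, Sat-PM→Mbeki, Sun-AM→Watson, Sun-PM→Watson.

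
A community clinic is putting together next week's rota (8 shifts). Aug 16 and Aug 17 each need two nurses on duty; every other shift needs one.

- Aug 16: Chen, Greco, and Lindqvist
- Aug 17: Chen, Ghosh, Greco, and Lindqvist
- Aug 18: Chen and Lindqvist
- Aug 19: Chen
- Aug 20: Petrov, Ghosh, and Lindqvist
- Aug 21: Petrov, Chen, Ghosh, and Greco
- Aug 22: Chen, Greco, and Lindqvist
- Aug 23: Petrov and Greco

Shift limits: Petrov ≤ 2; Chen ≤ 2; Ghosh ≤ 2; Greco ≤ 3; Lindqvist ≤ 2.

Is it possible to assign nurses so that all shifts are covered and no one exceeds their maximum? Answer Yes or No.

Yes

Aug 19 can only be covered by Chen, so that assignment is forced.
One valid schedule: Aug 16→Greco+Lindqvist, Aug 17→Ghosh+Greco, Aug 18→Chen, Aug 19→Chen, Aug 20→Petrov, Aug 21→Ghosh, Aug 22→Greco, Aug 23→Petrov.
Loads: Petrov 2/2, Chen 2/2, Ghosh 2/2, Greco 3/3, Lindqvist 1/2 — all within limits.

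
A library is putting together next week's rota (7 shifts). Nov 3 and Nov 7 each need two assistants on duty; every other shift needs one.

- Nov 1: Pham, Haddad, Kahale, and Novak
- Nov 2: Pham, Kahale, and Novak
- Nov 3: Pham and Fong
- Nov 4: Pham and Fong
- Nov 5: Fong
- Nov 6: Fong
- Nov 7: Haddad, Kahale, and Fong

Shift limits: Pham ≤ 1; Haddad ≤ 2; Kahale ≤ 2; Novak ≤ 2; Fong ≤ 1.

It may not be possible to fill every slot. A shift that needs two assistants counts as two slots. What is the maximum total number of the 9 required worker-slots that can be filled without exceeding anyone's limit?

6

Total capacity across all assistants is 1+2+2+2+1 = 8, and 9 slots are needed, so at most 8 can be filled.
Shifts {Nov 3, Nov 4} need 3 slots but only Pham and Fong are available for them, supplying at most 2 — so at least 1 slot must go unfilled.
An assignment achieving 6: Nov 1→Haddad, Nov 2→Kahale, Nov 3→Pham, Nov 5→Fong, Nov 7→Haddad+Kahale.
Loads: Pham 1/1, Haddad 2/2, Kahale 2/2, Novak 0/2, Fong 1/1.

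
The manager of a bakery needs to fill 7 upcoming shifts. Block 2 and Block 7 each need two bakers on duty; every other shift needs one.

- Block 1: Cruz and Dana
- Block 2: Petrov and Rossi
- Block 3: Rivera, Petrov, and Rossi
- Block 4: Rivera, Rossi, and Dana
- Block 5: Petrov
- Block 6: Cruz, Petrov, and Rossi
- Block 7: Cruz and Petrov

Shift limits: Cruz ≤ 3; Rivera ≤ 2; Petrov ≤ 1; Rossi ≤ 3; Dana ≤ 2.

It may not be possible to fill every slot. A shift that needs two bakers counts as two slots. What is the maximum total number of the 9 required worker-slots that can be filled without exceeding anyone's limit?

7

Total capacity across all bakers is 3+2+1+3+2 = 11, and 9 slots are needed, so at most 9 can be filled.
Shifts {Block 2, Block 5} need 3 slots but only Petrov and Rossi are available for them, supplying at most 2 — so at least 1 slot must go unfilled.
An assignment achieving 7: Block 1→Cruz, Block 2→Rossi, Block 3→Rivera, Block 4→Rivera, Block 5→Petrov, Block 6→Cruz, Block 7→Cruz.
Loads: Cruz 3/3, Rivera 2/2, Petrov 1/1, Rossi 1/3, Dana 0/2.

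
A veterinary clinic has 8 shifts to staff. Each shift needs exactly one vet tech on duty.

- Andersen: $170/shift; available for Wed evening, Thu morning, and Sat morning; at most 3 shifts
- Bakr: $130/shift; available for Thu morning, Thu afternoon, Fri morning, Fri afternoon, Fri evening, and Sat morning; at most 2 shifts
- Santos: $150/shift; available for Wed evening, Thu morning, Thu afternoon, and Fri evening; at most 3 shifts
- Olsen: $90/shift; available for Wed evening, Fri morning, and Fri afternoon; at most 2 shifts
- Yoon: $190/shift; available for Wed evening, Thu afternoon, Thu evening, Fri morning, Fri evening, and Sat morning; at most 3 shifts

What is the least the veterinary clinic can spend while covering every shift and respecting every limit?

Thu evening can only be covered by Yoon, so that assignment is forced.
Picking the cheapest available vet tech for each shift independently would cost $980, but that ignores the shift limits.
An optimal schedule: Wed evening→Santos, Thu morning→Bakr, Thu afternoon→Santos, Thu evening→Yoon, Fri morning→Olsen, Fri afternoon→Olsen, Fri evening→Santos, Sat morning→Bakr.
Total: 150 + 130 + 150 + 190 + 90 + 90 + 150 + 130 = $1080.

$1080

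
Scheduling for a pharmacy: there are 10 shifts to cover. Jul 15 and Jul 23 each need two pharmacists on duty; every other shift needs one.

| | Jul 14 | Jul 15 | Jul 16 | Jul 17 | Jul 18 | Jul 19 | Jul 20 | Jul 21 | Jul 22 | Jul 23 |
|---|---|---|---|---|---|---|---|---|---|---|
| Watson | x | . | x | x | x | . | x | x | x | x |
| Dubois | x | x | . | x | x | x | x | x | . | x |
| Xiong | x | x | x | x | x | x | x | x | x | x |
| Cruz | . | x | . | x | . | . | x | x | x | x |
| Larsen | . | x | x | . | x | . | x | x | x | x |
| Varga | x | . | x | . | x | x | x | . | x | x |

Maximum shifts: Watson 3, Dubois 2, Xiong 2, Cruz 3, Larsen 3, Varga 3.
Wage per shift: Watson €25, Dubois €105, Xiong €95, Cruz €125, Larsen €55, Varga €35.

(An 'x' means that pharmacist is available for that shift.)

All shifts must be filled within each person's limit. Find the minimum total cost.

€640

Picking the cheapest available pharmacist for each shift independently would cost €420, but that ignores the shift limits.
An optimal schedule: Jul 14→Watson, Jul 15→Larsen+Xiong, Jul 16→Watson, Jul 17→Watson, Jul 18→Varga, Jul 19→Varga, Jul 20→Larsen, Jul 21→Larsen, Jul 22→Varga, Jul 23→Xiong+Dubois.
Total: 25 + 55 + 95 + 25 + 25 + 35 + 35 + 55 + 55 + 35 + 95 + 105 = €640.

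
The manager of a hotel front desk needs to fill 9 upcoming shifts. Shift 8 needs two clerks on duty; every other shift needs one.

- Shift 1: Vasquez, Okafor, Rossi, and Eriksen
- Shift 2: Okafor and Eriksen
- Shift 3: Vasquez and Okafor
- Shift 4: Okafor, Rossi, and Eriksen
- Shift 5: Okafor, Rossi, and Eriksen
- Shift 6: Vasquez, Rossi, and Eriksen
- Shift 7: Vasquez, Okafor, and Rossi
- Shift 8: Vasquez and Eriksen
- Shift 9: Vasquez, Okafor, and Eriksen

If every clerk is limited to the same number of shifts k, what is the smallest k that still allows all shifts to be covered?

3

With 4 clerks and 10 worker-slots to fill, someone must work at least ⌈10/4⌉ = 3 shifts, so k ≥ 3.
k = 3 works: Shift 1→Rossi, Shift 2→Okafor, Shift 3→Vasquez, Shift 4→Okafor, Shift 5→Okafor, Shift 6→Vasquez, Shift 7→Rossi, Shift 8→Vasquez+Eriksen, Shift 9→Eriksen.
Loads: Vasquez 3, Okafor 3, Rossi 2, Eriksen 2 — all ≤ 3.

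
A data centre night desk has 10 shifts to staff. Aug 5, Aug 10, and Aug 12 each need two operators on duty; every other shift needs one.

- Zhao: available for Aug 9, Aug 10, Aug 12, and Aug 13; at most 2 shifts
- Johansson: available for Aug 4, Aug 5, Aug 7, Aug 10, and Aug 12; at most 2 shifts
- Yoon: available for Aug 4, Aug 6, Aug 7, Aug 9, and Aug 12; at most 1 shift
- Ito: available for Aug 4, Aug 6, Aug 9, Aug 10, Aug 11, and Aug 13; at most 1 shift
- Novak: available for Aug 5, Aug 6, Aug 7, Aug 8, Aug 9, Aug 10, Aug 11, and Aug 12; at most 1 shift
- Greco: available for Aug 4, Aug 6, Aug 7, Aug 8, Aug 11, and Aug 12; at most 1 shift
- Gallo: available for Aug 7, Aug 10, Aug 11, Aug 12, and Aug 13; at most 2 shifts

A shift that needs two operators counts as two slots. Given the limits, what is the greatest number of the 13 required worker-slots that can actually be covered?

10

Total capacity across all operators is 2+2+1+1+1+1+2 = 10, and 13 slots are needed, so at most 10 can be filled.
An assignment achieving 10: Aug 4→Johansson, Aug 5→Johansson+Novak, Aug 6→Yoon, Aug 7→Gallo, Aug 8→Greco, Aug 9→Zhao, Aug 10→Gallo, Aug 11→Ito, Aug 13→Zhao.
Loads: Zhao 2/2, Johansson 2/2, Yoon 1/1, Ito 1/1, Novak 1/1, Greco 1/1, Gallo 2/2.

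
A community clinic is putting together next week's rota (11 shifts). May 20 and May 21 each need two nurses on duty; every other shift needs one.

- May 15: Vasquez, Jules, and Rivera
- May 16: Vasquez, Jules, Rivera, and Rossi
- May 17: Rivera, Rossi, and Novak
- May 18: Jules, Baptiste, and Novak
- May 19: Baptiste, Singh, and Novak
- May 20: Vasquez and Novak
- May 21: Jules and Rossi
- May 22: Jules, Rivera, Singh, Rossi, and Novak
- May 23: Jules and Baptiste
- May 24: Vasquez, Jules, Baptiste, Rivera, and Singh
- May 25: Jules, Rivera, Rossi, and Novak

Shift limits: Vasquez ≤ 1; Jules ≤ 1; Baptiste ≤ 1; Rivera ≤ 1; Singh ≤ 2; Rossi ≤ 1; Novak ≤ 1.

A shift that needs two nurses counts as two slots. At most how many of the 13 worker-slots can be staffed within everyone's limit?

Total capacity across all nurses is 1+1+1+1+2+1+1 = 8, and 13 slots are needed, so at most 8 can be filled.
An assignment achieving 8: May 15→Rivera, May 19→Singh, May 20→Vasquez+Novak, May 21→Jules+Rossi, May 22→Singh, May 23→Baptiste.
Loads: Vasquez 1/1, Jules 1/1, Baptiste 1/1, Rivera 1/1, Singh 2/2, Rossi 1/1, Novak 1/1.

8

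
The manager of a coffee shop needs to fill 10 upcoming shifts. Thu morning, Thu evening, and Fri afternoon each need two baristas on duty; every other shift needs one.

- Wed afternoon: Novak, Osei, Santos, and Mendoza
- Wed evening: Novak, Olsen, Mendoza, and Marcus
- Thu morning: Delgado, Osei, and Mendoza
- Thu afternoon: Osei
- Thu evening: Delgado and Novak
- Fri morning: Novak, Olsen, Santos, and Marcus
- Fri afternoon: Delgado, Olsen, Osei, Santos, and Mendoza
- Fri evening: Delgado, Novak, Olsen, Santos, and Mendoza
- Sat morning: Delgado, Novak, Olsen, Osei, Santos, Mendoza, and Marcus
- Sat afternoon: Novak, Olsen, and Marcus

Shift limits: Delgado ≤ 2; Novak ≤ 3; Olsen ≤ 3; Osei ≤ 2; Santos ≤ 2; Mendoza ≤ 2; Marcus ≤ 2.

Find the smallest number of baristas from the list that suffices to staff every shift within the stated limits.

13 slots to fill and no one can take more than 3, so at least ⌈13/3⌉ = 5 baristas are needed.
Any 5 baristas together have capacity at most 3+3+2+2+2 = 12 < 13 slots, so 5 can never suffice.
Delgado, Novak, Olsen, Osei, Santos, and Mendoza alone can cover everything: Wed afternoon→Santos, Wed evening→Novak, Thu morning→Delgado+Osei, Thu afternoon→Osei, Thu evening→Delgado+Novak, Fri morning→Olsen, Fri afternoon→Santos+Mendoza, Fri evening→Olsen, Sat morning→Olsen, Sat afternoon→Novak.

6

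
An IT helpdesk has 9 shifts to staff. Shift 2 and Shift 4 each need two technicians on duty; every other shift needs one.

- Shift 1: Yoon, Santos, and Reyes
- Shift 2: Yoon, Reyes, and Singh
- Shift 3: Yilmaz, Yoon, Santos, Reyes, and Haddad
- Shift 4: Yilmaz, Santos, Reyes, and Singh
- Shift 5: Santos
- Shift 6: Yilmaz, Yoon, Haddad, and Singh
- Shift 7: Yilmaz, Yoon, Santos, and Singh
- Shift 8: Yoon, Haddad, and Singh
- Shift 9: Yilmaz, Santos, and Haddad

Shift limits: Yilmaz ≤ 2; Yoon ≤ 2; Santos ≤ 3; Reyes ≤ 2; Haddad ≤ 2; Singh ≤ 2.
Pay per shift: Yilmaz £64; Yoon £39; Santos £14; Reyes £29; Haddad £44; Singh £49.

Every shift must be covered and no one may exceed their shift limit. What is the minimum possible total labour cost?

£364

Shift 5 can only be covered by Santos, so that assignment is forced.
Picking the cheapest available technician for each shift independently would cost £259, but that ignores the shift limits.
An optimal schedule: Shift 1→Santos, Shift 2→Reyes+Yoon, Shift 3→Haddad, Shift 4→Reyes+Singh, Shift 5→Santos, Shift 6→Haddad, Shift 7→Singh, Shift 8→Yoon, Shift 9→Santos.
Total: 14 + 29 + 39 + 44 + 29 + 49 + 14 + 44 + 49 + 39 + 14 = £364.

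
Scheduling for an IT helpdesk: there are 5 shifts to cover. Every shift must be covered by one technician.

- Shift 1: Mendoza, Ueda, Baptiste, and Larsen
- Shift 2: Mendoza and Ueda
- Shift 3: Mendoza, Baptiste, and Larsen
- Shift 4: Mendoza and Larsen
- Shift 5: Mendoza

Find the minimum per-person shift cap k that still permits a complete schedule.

2

With 4 technicians and 5 worker-slots to fill, someone must work at least ⌈5/4⌉ = 2 shifts, so k ≥ 2.
k = 2 works: Shift 1→Ueda, Shift 2→Mendoza, Shift 3→Baptiste, Shift 4→Larsen, Shift 5→Mendoza.
Loads: Mendoza 2, Ueda 1, Baptiste 1, Larsen 1 — all ≤ 2.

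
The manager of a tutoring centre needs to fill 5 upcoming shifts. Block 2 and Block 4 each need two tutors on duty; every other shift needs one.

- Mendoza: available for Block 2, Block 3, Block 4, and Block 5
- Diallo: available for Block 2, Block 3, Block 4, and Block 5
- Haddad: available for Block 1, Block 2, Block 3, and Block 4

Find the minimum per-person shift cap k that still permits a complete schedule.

With 3 tutors and 7 worker-slots to fill, someone must work at least ⌈7/3⌉ = 3 shifts, so k ≥ 3.
k = 3 works: Block 1→Haddad, Block 2→Mendoza+Diallo, Block 3→Mendoza, Block 4→Diallo+Haddad, Block 5→Mendoza.
Loads: Mendoza 3, Diallo 2, Haddad 2 — all ≤ 3.

3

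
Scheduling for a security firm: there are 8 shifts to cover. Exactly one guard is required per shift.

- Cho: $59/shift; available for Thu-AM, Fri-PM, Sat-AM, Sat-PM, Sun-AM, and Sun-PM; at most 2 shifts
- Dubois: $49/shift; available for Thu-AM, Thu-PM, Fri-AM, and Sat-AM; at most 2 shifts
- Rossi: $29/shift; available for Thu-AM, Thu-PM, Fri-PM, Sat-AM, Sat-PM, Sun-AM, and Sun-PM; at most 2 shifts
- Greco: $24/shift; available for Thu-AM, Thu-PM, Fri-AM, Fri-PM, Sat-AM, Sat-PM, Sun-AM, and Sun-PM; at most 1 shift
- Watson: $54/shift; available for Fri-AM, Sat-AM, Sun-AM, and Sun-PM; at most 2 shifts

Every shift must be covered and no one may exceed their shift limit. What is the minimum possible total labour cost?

Picking the cheapest available guard for each shift independently would cost $192, but that ignores the shift limits.
An optimal schedule: Thu-AM→Dubois, Thu-PM→Greco, Fri-AM→Dubois, Fri-PM→Rossi, Sat-AM→Cho, Sat-PM→Rossi, Sun-AM→Watson, Sun-PM→Watson.
Total: 49 + 24 + 49 + 29 + 59 + 29 + 54 + 54 = $347.

$347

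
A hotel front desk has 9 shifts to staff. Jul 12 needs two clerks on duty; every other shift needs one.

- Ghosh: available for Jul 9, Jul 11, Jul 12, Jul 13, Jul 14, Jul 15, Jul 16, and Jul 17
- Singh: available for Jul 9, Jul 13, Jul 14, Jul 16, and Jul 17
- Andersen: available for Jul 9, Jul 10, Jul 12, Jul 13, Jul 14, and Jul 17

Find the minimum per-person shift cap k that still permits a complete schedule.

4

With 3 clerks and 10 worker-slots to fill, someone must work at least ⌈10/3⌉ = 4 shifts, so k ≥ 4.
k = 4 works: Jul 9→Singh, Jul 10→Andersen, Jul 11→Ghosh, Jul 12→Ghosh+Andersen, Jul 13→Singh, Jul 14→Singh, Jul 15→Ghosh, Jul 16→Ghosh, Jul 17→Singh.
Loads: Ghosh 4, Singh 4, Andersen 2 — all ≤ 4.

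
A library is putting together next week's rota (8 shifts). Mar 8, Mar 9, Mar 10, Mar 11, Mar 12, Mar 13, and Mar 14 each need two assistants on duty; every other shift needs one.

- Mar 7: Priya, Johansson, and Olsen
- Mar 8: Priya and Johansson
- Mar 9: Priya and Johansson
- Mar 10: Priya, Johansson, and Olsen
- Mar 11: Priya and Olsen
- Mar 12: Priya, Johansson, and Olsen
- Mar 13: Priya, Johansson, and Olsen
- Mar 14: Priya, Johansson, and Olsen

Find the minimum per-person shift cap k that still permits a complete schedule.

With 3 assistants and 15 worker-slots to fill, someone must work at least ⌈15/3⌉ = 5 shifts, so k ≥ 5.
k = 5 works: Mar 7→Priya, Mar 8→Priya+Johansson, Mar 9→Priya+Johansson, Mar 10→Priya+Olsen, Mar 11→Priya+Olsen, Mar 12→Johansson+Olsen, Mar 13→Johansson+Olsen, Mar 14→Johansson+Olsen.
Loads: Priya 5, Johansson 5, Olsen 5 — all ≤ 5.

5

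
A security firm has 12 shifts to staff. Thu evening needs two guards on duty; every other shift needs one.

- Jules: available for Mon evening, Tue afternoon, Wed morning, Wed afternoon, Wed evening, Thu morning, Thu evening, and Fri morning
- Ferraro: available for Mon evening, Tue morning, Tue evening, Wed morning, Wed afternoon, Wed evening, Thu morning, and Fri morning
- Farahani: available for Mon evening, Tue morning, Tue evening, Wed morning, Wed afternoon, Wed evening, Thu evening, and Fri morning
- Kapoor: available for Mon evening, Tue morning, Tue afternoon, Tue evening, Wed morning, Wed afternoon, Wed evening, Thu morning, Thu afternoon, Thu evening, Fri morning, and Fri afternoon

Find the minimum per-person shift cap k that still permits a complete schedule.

With 4 guards and 13 worker-slots to fill, someone must work at least ⌈13/4⌉ = 4 shifts, so k ≥ 4.
k = 4 works: Mon evening→Jules, Tue morning→Ferraro, Tue afternoon→Jules, Tue evening→Ferraro, Wed morning→Ferraro, Wed afternoon→Ferraro, Wed evening→Farahani, Thu morning→Jules, Thu afternoon→Kapoor, Thu evening→Jules+Farahani, Fri morning→Farahani, Fri afternoon→Kapoor.
Loads: Jules 4, Ferraro 4, Farahani 3, Kapoor 2 — all ≤ 4.

4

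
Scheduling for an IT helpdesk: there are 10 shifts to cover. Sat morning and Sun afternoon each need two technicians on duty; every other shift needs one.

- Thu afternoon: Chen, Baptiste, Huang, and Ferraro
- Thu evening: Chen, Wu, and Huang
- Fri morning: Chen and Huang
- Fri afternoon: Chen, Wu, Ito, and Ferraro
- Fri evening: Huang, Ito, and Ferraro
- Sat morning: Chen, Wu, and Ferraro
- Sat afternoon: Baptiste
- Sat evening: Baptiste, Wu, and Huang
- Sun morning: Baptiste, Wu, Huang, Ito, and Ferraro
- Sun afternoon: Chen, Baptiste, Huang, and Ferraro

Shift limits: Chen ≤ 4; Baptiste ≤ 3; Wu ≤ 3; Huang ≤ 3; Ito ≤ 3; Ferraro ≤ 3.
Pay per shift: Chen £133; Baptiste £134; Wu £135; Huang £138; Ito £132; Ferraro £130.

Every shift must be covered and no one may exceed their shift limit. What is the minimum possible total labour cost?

£1586

Sat afternoon can only be covered by Baptiste, so that assignment is forced.
Picking the cheapest available technician for each shift independently would cost £1580, but that ignores the shift limits.
An optimal schedule: Thu afternoon→Ferraro, Thu evening→Chen, Fri morning→Chen, Fri afternoon→Ito, Fri evening→Ito, Sat morning→Ferraro+Chen, Sat afternoon→Baptiste, Sat evening→Baptiste, Sun morning→Ito, Sun afternoon→Ferraro+Chen.
Total: 130 + 133 + 133 + 132 + 132 + 130 + 133 + 134 + 134 + 132 + 130 + 133 = £1586.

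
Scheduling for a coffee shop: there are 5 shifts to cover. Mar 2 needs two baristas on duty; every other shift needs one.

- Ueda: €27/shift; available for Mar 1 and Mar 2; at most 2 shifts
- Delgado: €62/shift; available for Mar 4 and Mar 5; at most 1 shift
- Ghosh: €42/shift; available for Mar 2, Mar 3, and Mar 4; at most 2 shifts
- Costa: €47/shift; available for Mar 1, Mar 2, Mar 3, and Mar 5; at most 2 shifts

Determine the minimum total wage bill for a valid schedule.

€232

Picking the cheapest available barista for each shift independently would cost €227, but that ignores the shift limits.
An optimal schedule: Mar 1→Ueda, Mar 2→Ueda+Costa, Mar 3→Ghosh, Mar 4→Ghosh, Mar 5→Costa.
Total: 27 + 27 + 47 + 42 + 42 + 47 = €232.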